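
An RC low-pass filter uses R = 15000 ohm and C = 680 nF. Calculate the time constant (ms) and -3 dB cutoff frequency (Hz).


Time constant: tau = R * C.
tau = 15000 * 6.80e-07 = 0.0102 s
tau = 10.2 ms
Cutoff frequency: fc = 1 / (2*pi*R*C).
fc = 1 / (2*pi*0.0102) = 15.6 Hz

tau = 10.2 ms, fc = 15.6 Hz


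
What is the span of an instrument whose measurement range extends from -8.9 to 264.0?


Span = upper range - lower range.
Span = 264.0 - (-8.9)
Span = 272.9

272.9


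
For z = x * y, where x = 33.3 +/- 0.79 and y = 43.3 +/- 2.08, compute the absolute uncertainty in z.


For a product z = x*y, the relative uncertainty is:
uz/z = sqrt((ux/x)^2 + (uy/y)^2)
Relative uncertainties: ux/x = 0.79/33.3 = 0.023724
uy/y = 2.08/43.3 = 0.048037
z = 33.3 * 43.3 = 1441.9
uz = 1441.9 * sqrt(0.023724^2 + 0.048037^2) = 77.25

77.25


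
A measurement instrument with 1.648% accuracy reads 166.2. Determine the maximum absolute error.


Absolute error = (accuracy% / 100) * reading.
Error = (1.648 / 100) * 166.2
Error = 0.01648 * 166.2
Error = 2.739

2.739


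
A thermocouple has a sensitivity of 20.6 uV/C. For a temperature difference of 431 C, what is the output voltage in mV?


The thermocouple output V = sensitivity * dT.
V = 20.6 uV/C * 431 C
V = 8878.6 uV
V = 8.879 mV

8.879 mV


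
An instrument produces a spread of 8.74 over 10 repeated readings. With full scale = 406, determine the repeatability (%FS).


Repeatability = (spread / full scale) * 100%.
R = (8.74 / 406) * 100
R = 2.153 %FS

2.153 %FS


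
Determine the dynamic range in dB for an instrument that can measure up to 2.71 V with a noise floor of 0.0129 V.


Dynamic range = 20 * log10(Vmax / Vnoise).
DR = 20 * log10(2.71 / 0.0129)
DR = 20 * log10(210.08)
DR = 46.45 dB

46.45 dB


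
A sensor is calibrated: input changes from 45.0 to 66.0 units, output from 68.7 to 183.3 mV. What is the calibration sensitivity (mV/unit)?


Sensitivity = (y2 - y1) / (x2 - x1).
S = (183.3 - 68.7) / (66.0 - 45.0)
S = 114.6 / 21.0
S = 5.4571 mV/unit

5.4571 mV/unit


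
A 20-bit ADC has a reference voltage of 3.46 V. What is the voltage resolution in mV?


The resolution (LSB) of an ADC is Vref / 2^n.
LSB = 3.46 / 2^20
LSB = 3.46 / 1048576
LSB = 3.3e-06 V = 0.00329971 mV

0.00329971 mV


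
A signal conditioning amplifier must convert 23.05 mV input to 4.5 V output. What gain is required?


Gain = Vout / Vin (converting to same units).
G = 4.5 V / 23.05 mV
G = 4500.0 mV / 23.05 mV
G = 195.23

195.23


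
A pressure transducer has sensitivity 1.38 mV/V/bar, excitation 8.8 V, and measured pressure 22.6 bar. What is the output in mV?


Output = sensitivity * Vex * P.
Vout = 1.38 * 8.8 * 22.6
Vout = 12.144 * 22.6
Vout = 274.45 mV

274.45 mV


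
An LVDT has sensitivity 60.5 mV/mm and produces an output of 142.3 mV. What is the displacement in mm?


Displacement = Vout / sensitivity.
d = 142.3 / 60.5
d = 2.352 mm

2.352 mm


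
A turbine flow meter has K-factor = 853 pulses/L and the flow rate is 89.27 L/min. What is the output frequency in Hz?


Frequency = K * Q / 60 (converting L/min to L/s).
f = 853 * 89.27 / 60
f = 76147.31 / 60
f = 1269.12 Hz

1269.12 Hz


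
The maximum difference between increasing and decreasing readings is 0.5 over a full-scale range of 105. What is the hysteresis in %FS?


Hysteresis = (max difference / full scale) * 100%.
H = (0.5 / 105) * 100
H = 0.476 %FS

0.476 %FS


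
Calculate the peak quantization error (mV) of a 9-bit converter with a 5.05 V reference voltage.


The maximum quantization error is +/- LSB/2.
LSB = Vref / 2^n = 5.05 / 512 = 0.00986328 V
Max error = LSB / 2 = 0.00986328 / 2 = 0.00493164 V
Max error = 4.9316 mV

4.9316 mV


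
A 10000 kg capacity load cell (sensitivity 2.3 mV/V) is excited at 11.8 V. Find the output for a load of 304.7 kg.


Vout = rated_output * Vex * (load / capacity).
Vout = 2.3 * 11.8 * (304.7 / 10000)
Vout = 2.3 * 11.8 * 0.03047
Vout = 0.827 mV

0.827 mV


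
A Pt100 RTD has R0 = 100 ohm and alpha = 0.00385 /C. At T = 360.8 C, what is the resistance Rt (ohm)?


The RTD equation: Rt = R0 * (1 + alpha * T).
Rt = 100 * (1 + 0.00385 * 360.8)
Rt = 100 * (1 + 1.38908)
Rt = 100 * 2.38908
Rt = 238.908 ohm

238.908 ohm


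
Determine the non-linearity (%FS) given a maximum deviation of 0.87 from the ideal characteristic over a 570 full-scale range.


Linearity error = (max deviation / full scale) * 100%.
Linearity = (0.87 / 570) * 100
Linearity = 0.153 %FS

0.153 %FS


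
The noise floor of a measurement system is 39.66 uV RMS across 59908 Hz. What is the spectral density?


Noise spectral density = Vrms / sqrt(BW).
NSD = 39.66 / sqrt(59908)
NSD = 39.66 / 244.7611
NSD = 0.162 uV/sqrt(Hz)

0.162 uV/sqrt(Hz)


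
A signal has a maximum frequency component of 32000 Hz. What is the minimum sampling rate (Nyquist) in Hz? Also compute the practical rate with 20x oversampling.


By Nyquist theorem, fs_min = 2 * fmax.
fs_min = 2 * 32000 = 64000 Hz
Practical rate = 20 * fs_min = 20 * 64000 = 1280000 Hz

fs_min = 64000 Hz, fs_practical = 1280000 Hz


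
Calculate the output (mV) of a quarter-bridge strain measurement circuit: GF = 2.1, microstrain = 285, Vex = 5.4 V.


Quarter bridge output: Vout = (GF * epsilon * Vex) / 4.
Vout = (2.1 * 285e-6 * 5.4) / 4
Vout = 0.0032319 / 4 V
Vout = 0.00080798 V = 0.808 mV

0.808 mV


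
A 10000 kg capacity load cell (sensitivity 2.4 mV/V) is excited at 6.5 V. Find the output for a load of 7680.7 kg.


Vout = rated_output * Vex * (load / capacity).
Vout = 2.4 * 6.5 * (7680.7 / 10000)
Vout = 2.4 * 6.5 * 0.76807
Vout = 11.982 mV

11.982 mV


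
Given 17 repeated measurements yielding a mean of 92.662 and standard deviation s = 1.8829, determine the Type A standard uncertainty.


The standard uncertainty for Type A evaluation is u = s / sqrt(n).
u = 1.8829 / sqrt(17)
u = 1.8829 / 4.1231
u = 0.4567

0.4567


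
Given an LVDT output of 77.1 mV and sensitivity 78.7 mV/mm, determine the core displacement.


Displacement = Vout / sensitivity.
d = 77.1 / 78.7
d = 0.98 mm

0.98 mm


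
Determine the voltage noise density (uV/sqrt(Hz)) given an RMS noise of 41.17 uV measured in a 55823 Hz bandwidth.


Noise spectral density = Vrms / sqrt(BW).
NSD = 41.17 / sqrt(55823)
NSD = 41.17 / 236.2689
NSD = 0.1743 uV/sqrt(Hz)

0.1743 uV/sqrt(Hz)


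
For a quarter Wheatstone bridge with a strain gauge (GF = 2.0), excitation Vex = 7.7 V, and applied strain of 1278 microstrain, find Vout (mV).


Quarter bridge output: Vout = (GF * epsilon * Vex) / 4.
Vout = (2.0 * 1278e-6 * 7.7) / 4
Vout = 0.0196812 / 4 V
Vout = 0.0049203 V = 4.9203 mV

4.9203 mV


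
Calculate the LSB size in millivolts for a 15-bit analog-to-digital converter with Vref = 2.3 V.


The resolution (LSB) of an ADC is Vref / 2^n.
LSB = 2.3 / 2^15
LSB = 2.3 / 32768
LSB = 7.019e-05 V = 0.07019043 mV

0.07019043 mV


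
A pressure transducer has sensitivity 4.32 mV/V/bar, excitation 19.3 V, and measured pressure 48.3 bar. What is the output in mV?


Output = sensitivity * Vex * P.
Vout = 4.32 * 19.3 * 48.3
Vout = 83.376 * 48.3
Vout = 4027.06 mV

4027.06 mV


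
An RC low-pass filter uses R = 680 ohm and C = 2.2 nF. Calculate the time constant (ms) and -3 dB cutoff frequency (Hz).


Time constant: tau = R * C.
tau = 680 * 2.20e-09 = 1.496e-06 s
tau = 0.0015 ms
Cutoff frequency: fc = 1 / (2*pi*R*C).
fc = 1 / (2*pi*1.496e-06) = 106386.99 Hz

tau = 0.0015 ms, fc = 106386.99 Hz


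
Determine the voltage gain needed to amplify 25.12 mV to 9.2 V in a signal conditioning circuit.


Gain = Vout / Vin (converting to same units).
G = 9.2 V / 25.12 mV
G = 9200.0 mV / 25.12 mV
G = 366.24

366.24


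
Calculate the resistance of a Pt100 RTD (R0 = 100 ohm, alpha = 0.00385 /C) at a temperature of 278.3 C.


The RTD equation: Rt = R0 * (1 + alpha * T).
Rt = 100 * (1 + 0.00385 * 278.3)
Rt = 100 * (1 + 1.071455)
Rt = 100 * 2.071455
Rt = 207.146 ohm

207.146 ohm


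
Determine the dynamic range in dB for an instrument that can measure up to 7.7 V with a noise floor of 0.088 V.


Dynamic range = 20 * log10(Vmax / Vnoise).
DR = 20 * log10(7.7 / 0.088)
DR = 20 * log10(87.5)
DR = 38.84 dB

38.84 dB


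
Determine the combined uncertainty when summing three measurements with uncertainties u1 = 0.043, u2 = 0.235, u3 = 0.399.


For a sum of independent quantities, uc = sqrt(u1^2 + u2^2 + u3^2).
uc = sqrt(0.043^2 + 0.235^2 + 0.399^2)
uc = sqrt(0.001849 + 0.055225 + 0.159201)
uc = 0.4651

0.4651


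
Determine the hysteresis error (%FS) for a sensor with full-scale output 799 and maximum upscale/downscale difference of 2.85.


Hysteresis = (max difference / full scale) * 100%.
H = (2.85 / 799) * 100
H = 0.357 %FS

0.357 %FS


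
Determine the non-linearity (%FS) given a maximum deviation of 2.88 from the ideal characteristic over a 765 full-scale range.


Linearity error = (max deviation / full scale) * 100%.
Linearity = (2.88 / 765) * 100
Linearity = 0.376 %FS

0.376 %FS


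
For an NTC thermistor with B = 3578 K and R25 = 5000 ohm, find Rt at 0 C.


NTC thermistor equation: Rt = R25 * exp(B * (1/T - 1/T25)).
T in Kelvin: 273.15 K, T25 = 298.15 K
1/T - 1/T25 = 1/273.15 - 1/298.15 = 0.00030698
B * (1/T - 1/T25) = 3578 * 0.00030698 = 1.0984
Rt = 5000 * exp(1.0984) = 14996.2 ohm

14996.2 ohm


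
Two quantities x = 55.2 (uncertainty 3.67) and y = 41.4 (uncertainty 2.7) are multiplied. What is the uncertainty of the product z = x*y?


For a product z = x*y, the relative uncertainty is:
uz/z = sqrt((ux/x)^2 + (uy/y)^2)
Relative uncertainties: ux/x = 3.67/55.2 = 0.066486
uy/y = 2.7/41.4 = 0.065217
z = 55.2 * 41.4 = 2285.3
uz = 2285.3 * sqrt(0.066486^2 + 0.065217^2) = 212.833

212.833


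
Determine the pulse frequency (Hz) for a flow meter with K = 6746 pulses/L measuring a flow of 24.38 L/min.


Frequency = K * Q / 60 (converting L/min to L/s).
f = 6746 * 24.38 / 60
f = 164467.48 / 60
f = 2741.12 Hz

2741.12 Hz


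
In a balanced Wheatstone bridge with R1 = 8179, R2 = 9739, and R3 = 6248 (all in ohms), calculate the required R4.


At balance: R1*R4 = R2*R3, so R4 = R2*R3/R1.
R4 = 9739 * 6248 / 8179
R4 = 60849272 / 8179
R4 = 7439.7 ohm

7439.7 ohm


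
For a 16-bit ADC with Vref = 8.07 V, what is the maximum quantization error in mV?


The maximum quantization error is +/- LSB/2.
LSB = Vref / 2^n = 8.07 / 65536 = 0.00012314 V
Max error = LSB / 2 = 0.00012314 / 2 = 6.157e-05 V
Max error = 0.0616 mV

0.0616 mV


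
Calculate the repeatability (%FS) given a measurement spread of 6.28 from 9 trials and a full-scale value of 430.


Repeatability = (spread / full scale) * 100%.
R = (6.28 / 430) * 100
R = 1.46 %FS

1.46 %FS


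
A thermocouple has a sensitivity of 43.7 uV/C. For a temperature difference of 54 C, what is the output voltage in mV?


The thermocouple output V = sensitivity * dT.
V = 43.7 uV/C * 54 C
V = 2359.8 uV
V = 2.36 mV

2.36 mV


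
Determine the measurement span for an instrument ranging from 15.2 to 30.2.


Span = upper range - lower range.
Span = 30.2 - (15.2)
Span = 15.0

15.0


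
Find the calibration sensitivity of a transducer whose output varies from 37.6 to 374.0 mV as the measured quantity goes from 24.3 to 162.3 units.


Sensitivity = (y2 - y1) / (x2 - x1).
S = (374.0 - 37.6) / (162.3 - 24.3)
S = 336.4 / 138.0
S = 2.4377 mV/unit

2.4377 mV/unit


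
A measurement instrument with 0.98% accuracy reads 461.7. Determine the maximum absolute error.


Absolute error = (accuracy% / 100) * reading.
Error = (0.98 / 100) * 461.7
Error = 0.0098 * 461.7
Error = 4.5247

4.5247


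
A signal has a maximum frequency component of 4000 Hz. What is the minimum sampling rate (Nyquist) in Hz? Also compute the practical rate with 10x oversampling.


By Nyquist theorem, fs_min = 2 * fmax.
fs_min = 2 * 4000 = 8000 Hz
Practical rate = 10 * fs_min = 10 * 8000 = 80000 Hz

fs_min = 8000 Hz, fs_practical = 80000 Hz


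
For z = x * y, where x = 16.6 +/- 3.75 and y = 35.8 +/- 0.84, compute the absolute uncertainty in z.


For a product z = x*y, the relative uncertainty is:
uz/z = sqrt((ux/x)^2 + (uy/y)^2)
Relative uncertainties: ux/x = 3.75/16.6 = 0.225904
uy/y = 0.84/35.8 = 0.023464
z = 16.6 * 35.8 = 594.3
uz = 594.3 * sqrt(0.225904^2 + 0.023464^2) = 134.972

134.972


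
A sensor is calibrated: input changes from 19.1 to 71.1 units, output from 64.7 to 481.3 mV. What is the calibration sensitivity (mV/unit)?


Sensitivity = (y2 - y1) / (x2 - x1).
S = (481.3 - 64.7) / (71.1 - 19.1)
S = 416.6 / 52.0
S = 8.0115 mV/unit

8.0115 mV/unit


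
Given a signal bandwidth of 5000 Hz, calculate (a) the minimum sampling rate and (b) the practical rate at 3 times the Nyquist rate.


By Nyquist theorem, fs_min = 2 * fmax.
fs_min = 2 * 5000 = 10000 Hz
Practical rate = 3 * fs_min = 3 * 10000 = 30000 Hz

fs_min = 10000 Hz, fs_practical = 30000 Hz


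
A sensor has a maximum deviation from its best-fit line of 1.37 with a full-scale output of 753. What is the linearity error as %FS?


Linearity error = (max deviation / full scale) * 100%.
Linearity = (1.37 / 753) * 100
Linearity = 0.182 %FS

0.182 %FS


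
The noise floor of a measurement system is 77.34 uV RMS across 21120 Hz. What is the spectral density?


Noise spectral density = Vrms / sqrt(BW).
NSD = 77.34 / sqrt(21120)
NSD = 77.34 / 145.3272
NSD = 0.5322 uV/sqrt(Hz)

0.5322 uV/sqrt(Hz)


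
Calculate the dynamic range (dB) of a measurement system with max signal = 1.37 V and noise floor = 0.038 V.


Dynamic range = 20 * log10(Vmax / Vnoise).
DR = 20 * log10(1.37 / 0.038)
DR = 20 * log10(36.05)
DR = 31.14 dB

31.14 dB


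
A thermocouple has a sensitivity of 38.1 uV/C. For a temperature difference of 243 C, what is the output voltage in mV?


The thermocouple output V = sensitivity * dT.
V = 38.1 uV/C * 243 C
V = 9258.3 uV
V = 9.258 mV

9.258 mV


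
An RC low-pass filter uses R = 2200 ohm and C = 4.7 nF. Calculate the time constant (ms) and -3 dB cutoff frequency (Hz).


Time constant: tau = R * C.
tau = 2200 * 4.70e-09 = 1.034e-05 s
tau = 0.0103 ms
Cutoff frequency: fc = 1 / (2*pi*R*C).
fc = 1 / (2*pi*1.034e-05) = 15392.16 Hz

tau = 0.0103 ms, fc = 15392.16 Hz


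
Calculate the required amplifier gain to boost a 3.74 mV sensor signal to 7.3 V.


Gain = Vout / Vin (converting to same units).
G = 7.3 V / 3.74 mV
G = 7300.0 mV / 3.74 mV
G = 1951.87

1951.87


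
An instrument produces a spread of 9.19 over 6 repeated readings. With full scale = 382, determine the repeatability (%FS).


Repeatability = (spread / full scale) * 100%.
R = (9.19 / 382) * 100
R = 2.406 %FS

2.406 %FS


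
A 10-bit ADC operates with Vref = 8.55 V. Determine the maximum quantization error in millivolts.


The maximum quantization error is +/- LSB/2.
LSB = Vref / 2^n = 8.55 / 1024 = 0.00834961 V
Max error = LSB / 2 = 0.00834961 / 2 = 0.0041748 V
Max error = 4.1748 mV

4.1748 mV


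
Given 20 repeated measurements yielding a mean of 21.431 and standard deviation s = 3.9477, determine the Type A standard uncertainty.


The standard uncertainty for Type A evaluation is u = s / sqrt(n).
u = 3.9477 / sqrt(20)
u = 3.9477 / 4.4721
u = 0.8827

0.8827


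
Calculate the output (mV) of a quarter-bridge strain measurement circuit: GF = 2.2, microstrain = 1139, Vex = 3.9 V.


Quarter bridge output: Vout = (GF * epsilon * Vex) / 4.
Vout = (2.2 * 1139e-6 * 3.9) / 4
Vout = 0.00977262 / 4 V
Vout = 0.00244315 V = 2.4432 mV

2.4432 mV


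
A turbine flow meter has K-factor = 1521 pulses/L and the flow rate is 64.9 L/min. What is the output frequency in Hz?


Frequency = K * Q / 60 (converting L/min to L/s).
f = 1521 * 64.9 / 60
f = 98712.9 / 60
f = 1645.22 Hz

1645.22 Hz


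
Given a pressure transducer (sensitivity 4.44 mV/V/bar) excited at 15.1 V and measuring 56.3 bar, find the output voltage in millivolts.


Output = sensitivity * Vex * P.
Vout = 4.44 * 15.1 * 56.3
Vout = 67.044 * 56.3
Vout = 3774.58 mV

3774.58 mV


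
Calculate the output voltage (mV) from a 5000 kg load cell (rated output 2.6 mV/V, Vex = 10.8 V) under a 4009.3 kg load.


Vout = rated_output * Vex * (load / capacity).
Vout = 2.6 * 10.8 * (4009.3 / 5000)
Vout = 2.6 * 10.8 * 0.80186
Vout = 22.516 mV

22.516 mV


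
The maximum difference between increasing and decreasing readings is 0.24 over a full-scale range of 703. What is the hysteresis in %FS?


Hysteresis = (max difference / full scale) * 100%.
H = (0.24 / 703) * 100
H = 0.034 %FS

0.034 %FS


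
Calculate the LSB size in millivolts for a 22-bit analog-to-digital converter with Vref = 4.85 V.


The resolution (LSB) of an ADC is Vref / 2^n.
LSB = 4.85 / 2^22
LSB = 4.85 / 4194304
LSB = 1.16e-06 V = 0.00115633 mV

0.00115633 mV


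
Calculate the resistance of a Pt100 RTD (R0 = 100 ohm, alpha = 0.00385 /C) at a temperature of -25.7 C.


The RTD equation: Rt = R0 * (1 + alpha * T).
Rt = 100 * (1 + 0.00385 * -25.7)
Rt = 100 * (1 + -0.098945)
Rt = 100 * 0.901055
Rt = 90.105 ohm

90.105 ohm


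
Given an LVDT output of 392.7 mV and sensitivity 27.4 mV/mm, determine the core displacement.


Displacement = Vout / sensitivity.
d = 392.7 / 27.4
d = 14.332 mm

14.332 mm


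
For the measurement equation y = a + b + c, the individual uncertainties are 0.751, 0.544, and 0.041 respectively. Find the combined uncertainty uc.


For a sum of independent quantities, uc = sqrt(u1^2 + u2^2 + u3^2).
uc = sqrt(0.751^2 + 0.544^2 + 0.041^2)
uc = sqrt(0.564001 + 0.295936 + 0.001681)
uc = 0.9282

0.9282


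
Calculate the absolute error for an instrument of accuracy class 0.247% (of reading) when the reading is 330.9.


Absolute error = (accuracy% / 100) * reading.
Error = (0.247 / 100) * 330.9
Error = 0.00247 * 330.9
Error = 0.8173

0.8173


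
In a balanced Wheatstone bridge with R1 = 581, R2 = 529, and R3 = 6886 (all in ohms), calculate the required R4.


At balance: R1*R4 = R2*R3, so R4 = R2*R3/R1.
R4 = 529 * 6886 / 581
R4 = 3642694 / 581
R4 = 6269.7 ohm

6269.7 ohm


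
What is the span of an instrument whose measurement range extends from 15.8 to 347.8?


Span = upper range - lower range.
Span = 347.8 - (15.8)
Span = 332.0

332.0


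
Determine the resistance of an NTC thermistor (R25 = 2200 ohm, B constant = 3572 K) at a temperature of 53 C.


NTC thermistor equation: Rt = R25 * exp(B * (1/T - 1/T25)).
T in Kelvin: 326.15 K, T25 = 298.15 K
1/T - 1/T25 = 1/326.15 - 1/298.15 = -0.00028794
B * (1/T - 1/T25) = 3572 * -0.00028794 = -1.0285
Rt = 2200 * exp(-1.0285) = 786.6 ohm

786.6 ohm


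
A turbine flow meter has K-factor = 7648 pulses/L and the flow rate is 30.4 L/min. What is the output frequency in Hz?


Frequency = K * Q / 60 (converting L/min to L/s).
f = 7648 * 30.4 / 60
f = 232499.2 / 60
f = 3874.99 Hz

3874.99 Hz


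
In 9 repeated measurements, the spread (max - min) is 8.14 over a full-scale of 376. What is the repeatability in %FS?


Repeatability = (spread / full scale) * 100%.
R = (8.14 / 376) * 100
R = 2.165 %FS

2.165 %FS


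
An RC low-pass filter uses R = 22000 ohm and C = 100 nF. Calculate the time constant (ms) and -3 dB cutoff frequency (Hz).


Time constant: tau = R * C.
tau = 22000 * 1.00e-07 = 0.0022 s
tau = 2.2 ms
Cutoff frequency: fc = 1 / (2*pi*R*C).
fc = 1 / (2*pi*0.0022) = 72.34 Hz

tau = 2.2 ms, fc = 72.34 Hz


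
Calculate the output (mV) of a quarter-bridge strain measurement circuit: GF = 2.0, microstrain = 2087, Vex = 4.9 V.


Quarter bridge output: Vout = (GF * epsilon * Vex) / 4.
Vout = (2.0 * 2087e-6 * 4.9) / 4
Vout = 0.0204526 / 4 V
Vout = 0.00511315 V = 5.1132 mV

5.1132 mV


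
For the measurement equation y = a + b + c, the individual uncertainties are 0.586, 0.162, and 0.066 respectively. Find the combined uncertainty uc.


For a sum of independent quantities, uc = sqrt(u1^2 + u2^2 + u3^2).
uc = sqrt(0.586^2 + 0.162^2 + 0.066^2)
uc = sqrt(0.343396 + 0.026244 + 0.004356)
uc = 0.6116

0.6116


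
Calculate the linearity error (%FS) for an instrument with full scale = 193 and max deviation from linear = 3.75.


Linearity error = (max deviation / full scale) * 100%.
Linearity = (3.75 / 193) * 100
Linearity = 1.943 %FS

1.943 %FS


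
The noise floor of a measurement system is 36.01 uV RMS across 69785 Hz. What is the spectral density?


Noise spectral density = Vrms / sqrt(BW).
NSD = 36.01 / sqrt(69785)
NSD = 36.01 / 264.1685
NSD = 0.1363 uV/sqrt(Hz)

0.1363 uV/sqrt(Hz)


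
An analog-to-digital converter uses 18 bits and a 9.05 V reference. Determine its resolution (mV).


The resolution (LSB) of an ADC is Vref / 2^n.
LSB = 9.05 / 2^18
LSB = 9.05 / 262144
LSB = 3.452e-05 V = 0.03452301 mV

0.03452301 mV


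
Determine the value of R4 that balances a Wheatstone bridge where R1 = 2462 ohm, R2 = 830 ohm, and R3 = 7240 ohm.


At balance: R1*R4 = R2*R3, so R4 = R2*R3/R1.
R4 = 830 * 7240 / 2462
R4 = 6009200 / 2462
R4 = 2440.78 ohm

2440.78 ohm


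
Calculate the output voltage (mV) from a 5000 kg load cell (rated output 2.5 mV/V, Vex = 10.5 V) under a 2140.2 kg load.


Vout = rated_output * Vex * (load / capacity).
Vout = 2.5 * 10.5 * (2140.2 / 5000)
Vout = 2.5 * 10.5 * 0.42804
Vout = 11.236 mV

11.236 mV


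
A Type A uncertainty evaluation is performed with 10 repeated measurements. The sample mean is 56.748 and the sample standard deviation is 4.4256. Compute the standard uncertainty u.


The standard uncertainty for Type A evaluation is u = s / sqrt(n).
u = 4.4256 / sqrt(10)
u = 4.4256 / 3.1623
u = 1.3995

1.3995


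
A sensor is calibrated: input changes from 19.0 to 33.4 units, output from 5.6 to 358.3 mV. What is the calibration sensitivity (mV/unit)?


Sensitivity = (y2 - y1) / (x2 - x1).
S = (358.3 - 5.6) / (33.4 - 19.0)
S = 352.7 / 14.4
S = 24.4931 mV/unit

24.4931 mV/unit


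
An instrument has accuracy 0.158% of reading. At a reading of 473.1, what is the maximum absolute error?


Absolute error = (accuracy% / 100) * reading.
Error = (0.158 / 100) * 473.1
Error = 0.00158 * 473.1
Error = 0.7475

0.7475


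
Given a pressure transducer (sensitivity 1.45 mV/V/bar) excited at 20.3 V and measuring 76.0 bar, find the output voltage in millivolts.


Output = sensitivity * Vex * P.
Vout = 1.45 * 20.3 * 76.0
Vout = 29.435 * 76.0
Vout = 2237.06 mV

2237.06 mV


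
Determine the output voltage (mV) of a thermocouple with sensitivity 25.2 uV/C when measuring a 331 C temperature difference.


The thermocouple output V = sensitivity * dT.
V = 25.2 uV/C * 331 C
V = 8341.2 uV
V = 8.341 mV

8.341 mV


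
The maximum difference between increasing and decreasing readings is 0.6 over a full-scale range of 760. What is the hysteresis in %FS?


Hysteresis = (max difference / full scale) * 100%.
H = (0.6 / 760) * 100
H = 0.079 %FS

0.079 %FS


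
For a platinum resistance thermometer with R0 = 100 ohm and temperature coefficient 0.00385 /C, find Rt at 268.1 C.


The RTD equation: Rt = R0 * (1 + alpha * T).
Rt = 100 * (1 + 0.00385 * 268.1)
Rt = 100 * (1 + 1.032185)
Rt = 100 * 2.032185
Rt = 203.219 ohm

203.219 ohm


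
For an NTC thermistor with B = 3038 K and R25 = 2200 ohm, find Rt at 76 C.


NTC thermistor equation: Rt = R25 * exp(B * (1/T - 1/T25)).
T in Kelvin: 349.15 K, T25 = 298.15 K
1/T - 1/T25 = 1/349.15 - 1/298.15 = -0.00048992
B * (1/T - 1/T25) = 3038 * -0.00048992 = -1.4884
Rt = 2200 * exp(-1.4884) = 496.6 ohm

496.6 ohm


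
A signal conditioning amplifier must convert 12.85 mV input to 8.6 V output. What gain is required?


Gain = Vout / Vin (converting to same units).
G = 8.6 V / 12.85 mV
G = 8600.0 mV / 12.85 mV
G = 669.26

669.26


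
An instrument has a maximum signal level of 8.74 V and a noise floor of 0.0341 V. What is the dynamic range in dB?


Dynamic range = 20 * log10(Vmax / Vnoise).
DR = 20 * log10(8.74 / 0.0341)
DR = 20 * log10(256.3)
DR = 48.18 dB

48.18 dB


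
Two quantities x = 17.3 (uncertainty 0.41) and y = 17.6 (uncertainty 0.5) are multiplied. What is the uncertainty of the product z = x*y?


For a product z = x*y, the relative uncertainty is:
uz/z = sqrt((ux/x)^2 + (uy/y)^2)
Relative uncertainties: ux/x = 0.41/17.3 = 0.023699
uy/y = 0.5/17.6 = 0.028409
z = 17.3 * 17.6 = 304.5
uz = 304.5 * sqrt(0.023699^2 + 0.028409^2) = 11.265

11.265


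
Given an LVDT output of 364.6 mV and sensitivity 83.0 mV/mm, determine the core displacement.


Displacement = Vout / sensitivity.
d = 364.6 / 83.0
d = 4.393 mm

4.393 mm


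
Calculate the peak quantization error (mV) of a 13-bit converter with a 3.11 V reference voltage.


The maximum quantization error is +/- LSB/2.
LSB = Vref / 2^n = 3.11 / 8192 = 0.00037964 V
Max error = LSB / 2 = 0.00037964 / 2 = 0.00018982 V
Max error = 0.1898 mV

0.1898 mV


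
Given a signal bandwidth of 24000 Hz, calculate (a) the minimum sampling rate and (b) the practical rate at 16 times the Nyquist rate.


By Nyquist theorem, fs_min = 2 * fmax.
fs_min = 2 * 24000 = 48000 Hz
Practical rate = 16 * fs_min = 16 * 48000 = 768000 Hz

fs_min = 48000 Hz, fs_practical = 768000 Hz


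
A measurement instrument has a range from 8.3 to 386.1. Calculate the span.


Span = upper range - lower range.
Span = 386.1 - (8.3)
Span = 377.8

377.8


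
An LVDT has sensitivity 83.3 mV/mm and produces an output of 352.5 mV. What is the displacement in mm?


Displacement = Vout / sensitivity.
d = 352.5 / 83.3
d = 4.232 mm

4.232 mm


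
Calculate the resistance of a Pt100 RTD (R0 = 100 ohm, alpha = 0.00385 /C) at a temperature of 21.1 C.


The RTD equation: Rt = R0 * (1 + alpha * T).
Rt = 100 * (1 + 0.00385 * 21.1)
Rt = 100 * (1 + 0.081235)
Rt = 100 * 1.081235
Rt = 108.123 ohm

108.123 ohm


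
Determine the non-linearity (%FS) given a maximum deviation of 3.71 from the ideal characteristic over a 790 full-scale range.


Linearity error = (max deviation / full scale) * 100%.
Linearity = (3.71 / 790) * 100
Linearity = 0.47 %FS

0.47 %FS


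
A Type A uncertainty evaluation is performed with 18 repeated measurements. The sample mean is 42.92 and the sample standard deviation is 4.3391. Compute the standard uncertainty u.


The standard uncertainty for Type A evaluation is u = s / sqrt(n).
u = 4.3391 / sqrt(18)
u = 4.3391 / 4.2426
u = 1.0227

1.0227


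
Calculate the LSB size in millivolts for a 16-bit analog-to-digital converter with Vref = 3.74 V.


The resolution (LSB) of an ADC is Vref / 2^n.
LSB = 3.74 / 2^16
LSB = 3.74 / 65536
LSB = 5.707e-05 V = 0.05706787 mV

0.05706787 mV


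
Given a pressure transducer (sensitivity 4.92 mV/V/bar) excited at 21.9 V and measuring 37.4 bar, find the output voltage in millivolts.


Output = sensitivity * Vex * P.
Vout = 4.92 * 21.9 * 37.4
Vout = 107.748 * 37.4
Vout = 4029.78 mV

4029.78 mV


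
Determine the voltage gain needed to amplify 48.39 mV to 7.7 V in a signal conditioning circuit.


Gain = Vout / Vin (converting to same units).
G = 7.7 V / 48.39 mV
G = 7700.0 mV / 48.39 mV
G = 159.12

159.12


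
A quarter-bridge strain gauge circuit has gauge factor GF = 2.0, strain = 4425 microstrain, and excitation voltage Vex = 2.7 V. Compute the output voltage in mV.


Quarter bridge output: Vout = (GF * epsilon * Vex) / 4.
Vout = (2.0 * 4425e-6 * 2.7) / 4
Vout = 0.023895 / 4 V
Vout = 0.00597375 V = 5.9738 mV

5.9738 mV


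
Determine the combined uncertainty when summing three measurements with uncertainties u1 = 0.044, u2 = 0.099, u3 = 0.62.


For a sum of independent quantities, uc = sqrt(u1^2 + u2^2 + u3^2).
uc = sqrt(0.044^2 + 0.099^2 + 0.62^2)
uc = sqrt(0.001936 + 0.009801 + 0.3844)
uc = 0.6294

0.6294


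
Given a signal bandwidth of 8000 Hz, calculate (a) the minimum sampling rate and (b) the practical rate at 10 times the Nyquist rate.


By Nyquist theorem, fs_min = 2 * fmax.
fs_min = 2 * 8000 = 16000 Hz
Practical rate = 10 * fs_min = 10 * 16000 = 160000 Hz

fs_min = 16000 Hz, fs_practical = 160000 Hz


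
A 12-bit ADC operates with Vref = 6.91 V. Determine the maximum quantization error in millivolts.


The maximum quantization error is +/- LSB/2.
LSB = Vref / 2^n = 6.91 / 4096 = 0.00168701 V
Max error = LSB / 2 = 0.00168701 / 2 = 0.00084351 V
Max error = 0.8435 mV

0.8435 mV


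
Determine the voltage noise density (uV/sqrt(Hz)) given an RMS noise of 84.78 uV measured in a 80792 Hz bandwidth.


Noise spectral density = Vrms / sqrt(BW).
NSD = 84.78 / sqrt(80792)
NSD = 84.78 / 284.2393
NSD = 0.2983 uV/sqrt(Hz)

0.2983 uV/sqrt(Hz)


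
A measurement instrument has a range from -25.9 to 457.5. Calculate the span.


Span = upper range - lower range.
Span = 457.5 - (-25.9)
Span = 483.4

483.4


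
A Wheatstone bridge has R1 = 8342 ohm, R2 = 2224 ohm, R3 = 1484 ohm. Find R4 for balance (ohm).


At balance: R1*R4 = R2*R3, so R4 = R2*R3/R1.
R4 = 2224 * 1484 / 8342
R4 = 3300416 / 8342
R4 = 395.64 ohm

395.64 ohm


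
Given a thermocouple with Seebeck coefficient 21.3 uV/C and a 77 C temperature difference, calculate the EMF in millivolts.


The thermocouple output V = sensitivity * dT.
V = 21.3 uV/C * 77 C
V = 1640.1 uV
V = 1.64 mV

1.64 mV


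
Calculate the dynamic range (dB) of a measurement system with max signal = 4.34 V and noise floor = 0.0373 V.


Dynamic range = 20 * log10(Vmax / Vnoise).
DR = 20 * log10(4.34 / 0.0373)
DR = 20 * log10(116.35)
DR = 41.32 dB

41.32 dB


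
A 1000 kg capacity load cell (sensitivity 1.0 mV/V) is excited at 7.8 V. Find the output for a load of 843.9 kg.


Vout = rated_output * Vex * (load / capacity).
Vout = 1.0 * 7.8 * (843.9 / 1000)
Vout = 1.0 * 7.8 * 0.8439
Vout = 6.582 mV

6.582 mV


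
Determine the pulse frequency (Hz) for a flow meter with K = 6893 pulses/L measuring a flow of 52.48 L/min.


Frequency = K * Q / 60 (converting L/min to L/s).
f = 6893 * 52.48 / 60
f = 361744.64 / 60
f = 6029.08 Hz

6029.08 Hz


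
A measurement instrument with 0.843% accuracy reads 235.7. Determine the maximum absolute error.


Absolute error = (accuracy% / 100) * reading.
Error = (0.843 / 100) * 235.7
Error = 0.00843 * 235.7
Error = 1.987

1.987


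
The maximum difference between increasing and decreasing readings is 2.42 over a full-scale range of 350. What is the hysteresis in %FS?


Hysteresis = (max difference / full scale) * 100%.
H = (2.42 / 350) * 100
H = 0.691 %FS

0.691 %FS


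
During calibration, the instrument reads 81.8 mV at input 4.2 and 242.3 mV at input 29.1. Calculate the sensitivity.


Sensitivity = (y2 - y1) / (x2 - x1).
S = (242.3 - 81.8) / (29.1 - 4.2)
S = 160.5 / 24.9
S = 6.4458 mV/unit

6.4458 mV/unit


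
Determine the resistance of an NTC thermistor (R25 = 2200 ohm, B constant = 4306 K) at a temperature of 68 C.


NTC thermistor equation: Rt = R25 * exp(B * (1/T - 1/T25)).
T in Kelvin: 341.15 K, T25 = 298.15 K
1/T - 1/T25 = 1/341.15 - 1/298.15 = -0.00042275
B * (1/T - 1/T25) = 4306 * -0.00042275 = -1.8204
Rt = 2200 * exp(-1.8204) = 356.3 ohm

356.3 ohm


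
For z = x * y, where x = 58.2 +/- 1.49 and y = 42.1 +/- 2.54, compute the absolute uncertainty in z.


For a product z = x*y, the relative uncertainty is:
uz/z = sqrt((ux/x)^2 + (uy/y)^2)
Relative uncertainties: ux/x = 1.49/58.2 = 0.025601
uy/y = 2.54/42.1 = 0.060333
z = 58.2 * 42.1 = 2450.2
uz = 2450.2 * sqrt(0.025601^2 + 0.060333^2) = 160.587

160.587


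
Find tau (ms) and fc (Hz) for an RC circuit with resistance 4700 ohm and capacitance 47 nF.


Time constant: tau = R * C.
tau = 4700 * 4.70e-08 = 0.0002209 s
tau = 0.2209 ms
Cutoff frequency: fc = 1 / (2*pi*R*C).
fc = 1 / (2*pi*0.0002209) = 720.48 Hz

tau = 0.2209 ms, fc = 720.48 Hz


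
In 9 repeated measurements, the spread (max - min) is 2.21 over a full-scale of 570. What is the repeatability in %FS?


Repeatability = (spread / full scale) * 100%.
R = (2.21 / 570) * 100
R = 0.388 %FS

0.388 %FS


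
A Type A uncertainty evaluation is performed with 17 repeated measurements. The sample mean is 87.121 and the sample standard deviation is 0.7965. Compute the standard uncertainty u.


The standard uncertainty for Type A evaluation is u = s / sqrt(n).
u = 0.7965 / sqrt(17)
u = 0.7965 / 4.1231
u = 0.1932

0.1932


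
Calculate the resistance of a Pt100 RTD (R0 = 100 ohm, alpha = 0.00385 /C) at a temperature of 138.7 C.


The RTD equation: Rt = R0 * (1 + alpha * T).
Rt = 100 * (1 + 0.00385 * 138.7)
Rt = 100 * (1 + 0.533995)
Rt = 100 * 1.533995
Rt = 153.399 ohm

153.399 ohm


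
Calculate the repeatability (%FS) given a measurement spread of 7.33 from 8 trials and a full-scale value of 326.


Repeatability = (spread / full scale) * 100%.
R = (7.33 / 326) * 100
R = 2.248 %FS

2.248 %FS


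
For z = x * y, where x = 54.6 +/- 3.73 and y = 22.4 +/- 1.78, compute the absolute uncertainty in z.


For a product z = x*y, the relative uncertainty is:
uz/z = sqrt((ux/x)^2 + (uy/y)^2)
Relative uncertainties: ux/x = 3.73/54.6 = 0.068315
uy/y = 1.78/22.4 = 0.079464
z = 54.6 * 22.4 = 1223.0
uz = 1223.0 * sqrt(0.068315^2 + 0.079464^2) = 128.166

128.166


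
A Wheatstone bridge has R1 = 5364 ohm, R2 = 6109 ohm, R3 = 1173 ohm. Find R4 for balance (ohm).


At balance: R1*R4 = R2*R3, so R4 = R2*R3/R1.
R4 = 6109 * 1173 / 5364
R4 = 7165857 / 5364
R4 = 1335.92 ohm

1335.92 ohm


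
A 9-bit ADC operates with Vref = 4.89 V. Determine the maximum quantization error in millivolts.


The maximum quantization error is +/- LSB/2.
LSB = Vref / 2^n = 4.89 / 512 = 0.00955078 V
Max error = LSB / 2 = 0.00955078 / 2 = 0.00477539 V
Max error = 4.7754 mV

4.7754 mV


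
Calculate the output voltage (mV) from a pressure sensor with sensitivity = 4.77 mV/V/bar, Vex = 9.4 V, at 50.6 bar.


Output = sensitivity * Vex * P.
Vout = 4.77 * 9.4 * 50.6
Vout = 44.838 * 50.6
Vout = 2268.8 mV

2268.8 mV


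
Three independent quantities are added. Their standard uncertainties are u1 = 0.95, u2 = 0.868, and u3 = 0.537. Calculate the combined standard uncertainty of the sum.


For a sum of independent quantities, uc = sqrt(u1^2 + u2^2 + u3^2).
uc = sqrt(0.95^2 + 0.868^2 + 0.537^2)
uc = sqrt(0.9025 + 0.753424 + 0.288369)
uc = 1.3944

1.3944


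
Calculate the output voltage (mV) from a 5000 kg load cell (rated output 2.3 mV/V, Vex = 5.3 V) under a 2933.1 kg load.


Vout = rated_output * Vex * (load / capacity).
Vout = 2.3 * 5.3 * (2933.1 / 5000)
Vout = 2.3 * 5.3 * 0.58662
Vout = 7.151 mV

7.151 mV


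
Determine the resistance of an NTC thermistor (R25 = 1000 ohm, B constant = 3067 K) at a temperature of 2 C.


NTC thermistor equation: Rt = R25 * exp(B * (1/T - 1/T25)).
T in Kelvin: 275.15 K, T25 = 298.15 K
1/T - 1/T25 = 1/275.15 - 1/298.15 = 0.00028036
B * (1/T - 1/T25) = 3067 * 0.00028036 = 0.8599
Rt = 1000 * exp(0.8599) = 2362.9 ohm

2362.9 ohm


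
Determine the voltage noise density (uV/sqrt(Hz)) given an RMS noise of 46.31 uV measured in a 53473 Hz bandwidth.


Noise spectral density = Vrms / sqrt(BW).
NSD = 46.31 / sqrt(53473)
NSD = 46.31 / 231.2423
NSD = 0.2003 uV/sqrt(Hz)

0.2003 uV/sqrt(Hz)


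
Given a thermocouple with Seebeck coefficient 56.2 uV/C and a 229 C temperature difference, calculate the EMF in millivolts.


The thermocouple output V = sensitivity * dT.
V = 56.2 uV/C * 229 C
V = 12869.8 uV
V = 12.87 mV

12.87 mV


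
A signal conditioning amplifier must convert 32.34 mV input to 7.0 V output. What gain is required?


Gain = Vout / Vin (converting to same units).
G = 7.0 V / 32.34 mV
G = 7000.0 mV / 32.34 mV
G = 216.45

216.45


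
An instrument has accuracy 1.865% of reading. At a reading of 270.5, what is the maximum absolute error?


Absolute error = (accuracy% / 100) * reading.
Error = (1.865 / 100) * 270.5
Error = 0.01865 * 270.5
Error = 5.0448

5.0448


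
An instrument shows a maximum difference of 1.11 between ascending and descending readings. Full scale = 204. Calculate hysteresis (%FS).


Hysteresis = (max difference / full scale) * 100%.
H = (1.11 / 204) * 100
H = 0.544 %FS

0.544 %FS


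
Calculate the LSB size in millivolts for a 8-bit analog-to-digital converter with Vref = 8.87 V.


The resolution (LSB) of an ADC is Vref / 2^n.
LSB = 8.87 / 2^8
LSB = 8.87 / 256
LSB = 0.03464844 V = 34.6484375 mV

34.6484375 mV


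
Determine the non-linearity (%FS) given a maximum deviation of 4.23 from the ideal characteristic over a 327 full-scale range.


Linearity error = (max deviation / full scale) * 100%.
Linearity = (4.23 / 327) * 100
Linearity = 1.294 %FS

1.294 %FS


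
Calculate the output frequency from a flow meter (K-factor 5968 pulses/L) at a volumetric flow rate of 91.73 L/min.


Frequency = K * Q / 60 (converting L/min to L/s).
f = 5968 * 91.73 / 60
f = 547444.64 / 60
f = 9124.08 Hz

9124.08 Hz


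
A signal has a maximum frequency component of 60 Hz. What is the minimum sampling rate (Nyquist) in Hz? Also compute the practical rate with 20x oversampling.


By Nyquist theorem, fs_min = 2 * fmax.
fs_min = 2 * 60 = 120 Hz
Practical rate = 20 * fs_min = 20 * 120 = 2400 Hz

fs_min = 120 Hz, fs_practical = 2400 Hz


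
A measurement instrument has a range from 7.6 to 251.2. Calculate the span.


Span = upper range - lower range.
Span = 251.2 - (7.6)
Span = 243.6

243.6


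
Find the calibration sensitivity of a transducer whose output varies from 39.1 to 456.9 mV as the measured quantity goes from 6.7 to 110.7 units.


Sensitivity = (y2 - y1) / (x2 - x1).
S = (456.9 - 39.1) / (110.7 - 6.7)
S = 417.8 / 104.0
S = 4.0173 mV/unit

4.0173 mV/unit


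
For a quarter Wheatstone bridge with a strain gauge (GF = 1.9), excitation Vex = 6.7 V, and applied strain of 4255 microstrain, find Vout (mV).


Quarter bridge output: Vout = (GF * epsilon * Vex) / 4.
Vout = (1.9 * 4255e-6 * 6.7) / 4
Vout = 0.05416615 / 4 V
Vout = 0.01354154 V = 13.5415 mV

13.5415 mV


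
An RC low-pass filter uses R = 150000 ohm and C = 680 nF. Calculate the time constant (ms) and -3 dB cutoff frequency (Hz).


Time constant: tau = R * C.
tau = 150000 * 6.80e-07 = 0.102 s
tau = 102.0 ms
Cutoff frequency: fc = 1 / (2*pi*R*C).
fc = 1 / (2*pi*0.102) = 1.56 Hz

tau = 102.0 ms, fc = 1.56 Hz


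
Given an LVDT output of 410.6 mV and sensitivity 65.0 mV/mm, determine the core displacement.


Displacement = Vout / sensitivity.
d = 410.6 / 65.0
d = 6.317 mm

6.317 mm


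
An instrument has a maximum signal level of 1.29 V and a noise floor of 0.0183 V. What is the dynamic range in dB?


Dynamic range = 20 * log10(Vmax / Vnoise).
DR = 20 * log10(1.29 / 0.0183)
DR = 20 * log10(70.49)
DR = 36.96 dB

36.96 dB


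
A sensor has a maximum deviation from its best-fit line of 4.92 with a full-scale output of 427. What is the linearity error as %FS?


Linearity error = (max deviation / full scale) * 100%.
Linearity = (4.92 / 427) * 100
Linearity = 1.152 %FS

1.152 %FS


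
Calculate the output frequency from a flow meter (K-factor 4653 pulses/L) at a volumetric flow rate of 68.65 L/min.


Frequency = K * Q / 60 (converting L/min to L/s).
f = 4653 * 68.65 / 60
f = 319428.45 / 60
f = 5323.81 Hz

5323.81 Hz


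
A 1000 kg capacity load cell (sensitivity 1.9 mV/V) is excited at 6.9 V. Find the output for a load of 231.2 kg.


Vout = rated_output * Vex * (load / capacity).
Vout = 1.9 * 6.9 * (231.2 / 1000)
Vout = 1.9 * 6.9 * 0.2312
Vout = 3.031 mV

3.031 mV


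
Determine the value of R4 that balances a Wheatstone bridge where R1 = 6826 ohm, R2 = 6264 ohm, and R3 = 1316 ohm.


At balance: R1*R4 = R2*R3, so R4 = R2*R3/R1.
R4 = 6264 * 1316 / 6826
R4 = 8243424 / 6826
R4 = 1207.65 ohm

1207.65 ohm


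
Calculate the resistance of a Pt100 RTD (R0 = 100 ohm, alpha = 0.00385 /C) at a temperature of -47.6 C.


The RTD equation: Rt = R0 * (1 + alpha * T).
Rt = 100 * (1 + 0.00385 * -47.6)
Rt = 100 * (1 + -0.18326)
Rt = 100 * 0.81674
Rt = 81.674 ohm

81.674 ohm
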